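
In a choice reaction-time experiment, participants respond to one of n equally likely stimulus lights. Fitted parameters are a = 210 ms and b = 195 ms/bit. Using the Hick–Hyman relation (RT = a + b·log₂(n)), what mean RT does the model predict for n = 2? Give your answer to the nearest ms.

405 ms

log₂(2) = 1 bits, so RT = 210 + 195 × 1 ≈ 405.000 ms.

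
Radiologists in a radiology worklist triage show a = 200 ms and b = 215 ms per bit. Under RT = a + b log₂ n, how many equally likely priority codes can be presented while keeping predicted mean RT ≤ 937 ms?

10

215·log₂ n ≤ 937 − 200 = 737, giving log₂ n ≤ 3.4279 and n ≤ 10.762. The largest whole number is 10.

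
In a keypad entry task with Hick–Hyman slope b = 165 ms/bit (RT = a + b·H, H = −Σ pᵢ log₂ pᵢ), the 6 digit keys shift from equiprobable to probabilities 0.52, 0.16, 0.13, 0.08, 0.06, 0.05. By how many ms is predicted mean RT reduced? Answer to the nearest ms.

89 ms

Equiprobable entropy H₀ = log₂ 6 = 2.5850 bits.
Skewed entropy H = −Σ pᵢ log₂ pᵢ = 2.0474 bits.
ΔRT = b·(H₀ − H) = 165 × 0.5376 = 88.70 ms.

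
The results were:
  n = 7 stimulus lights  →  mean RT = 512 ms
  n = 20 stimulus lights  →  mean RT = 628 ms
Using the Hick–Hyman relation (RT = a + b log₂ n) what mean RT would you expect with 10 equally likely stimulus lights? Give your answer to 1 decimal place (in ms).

Solve the two-equation system in a and b:
  b = (628 − 512) / (log₂ 20 − log₂ 7) = 116 / (4.3219 − 2.8074) = 76.589 ms/bit
  a = 512 − 76.589 × 2.8074 = 296.987 ms
Then RT(10) = 296.987 + 76.589 × log₂ 10 = 296.987 + 76.589 × 3.3219 ≈ 551.411 ms.

551.4 ms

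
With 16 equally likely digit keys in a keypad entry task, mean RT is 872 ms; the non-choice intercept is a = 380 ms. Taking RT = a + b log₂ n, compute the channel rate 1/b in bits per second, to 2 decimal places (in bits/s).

8.13 bits/s

Choice component = 872 − 380 = 492 ms over log₂(16) = 4 bits.
b = 492 / 4 = 123.000 ms/bit, so 1/b = 8.130 bits/s.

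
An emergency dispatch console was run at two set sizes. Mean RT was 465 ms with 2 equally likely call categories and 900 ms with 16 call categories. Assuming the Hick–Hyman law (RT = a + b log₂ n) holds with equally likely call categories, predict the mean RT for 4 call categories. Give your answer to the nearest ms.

With log₂ n on the abscissa the relation is linear; from the two conditions:
  b = (900 − 465) / (log₂ 16 − log₂ 2) = 435 / (4 − 1) = 145 ms/bit
  a = 465 − 145 × 1 = 320 ms
Then RT(4) = 320 + 145 × log₂ 4 = 320 + 145 × 2 ≈ 610.000 ms.

610 ms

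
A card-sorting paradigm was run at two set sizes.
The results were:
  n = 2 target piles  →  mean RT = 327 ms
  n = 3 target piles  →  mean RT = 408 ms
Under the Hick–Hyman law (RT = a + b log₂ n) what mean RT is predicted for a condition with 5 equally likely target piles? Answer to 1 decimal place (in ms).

510.0 ms

Fit slope and intercept:
  b = (408 − 327) / (log₂ 3 − log₂ 2) = 81 / (1.5850 − 1) = 138.470 ms/bit
  a = 327 − 138.470 × 1 = 188.530 ms
Then RT(5) = 188.530 + 138.470 × log₂ 5 = 188.530 + 138.470 × 2.3219 ≈ 510.048 ms.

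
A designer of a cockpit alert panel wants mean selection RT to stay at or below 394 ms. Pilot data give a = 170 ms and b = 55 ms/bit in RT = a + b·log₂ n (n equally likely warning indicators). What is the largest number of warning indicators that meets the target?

16

Set 170 + 55·log₂ n ≤ 394 → log₂ n ≤ (394 − 170)/55 = 4.0727.
So n ≤ 2^4.0727 = 16.827; the largest integer n is 16.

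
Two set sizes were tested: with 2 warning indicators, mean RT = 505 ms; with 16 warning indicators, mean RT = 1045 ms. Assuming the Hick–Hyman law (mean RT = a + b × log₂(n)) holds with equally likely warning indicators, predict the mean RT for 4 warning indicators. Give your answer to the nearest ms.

685 ms

RT is linear in log₂ n, so two points fix the line:
  b = (1045 − 505) / (log₂ 16 − log₂ 2) = 540 / (4 − 1) = 180 ms/bit
  a = 505 − 180 × 1 = 325 ms
Then RT(4) = 325 + 180 × log₂ 4 = 325 + 180 × 2 ≈ 685.000 ms.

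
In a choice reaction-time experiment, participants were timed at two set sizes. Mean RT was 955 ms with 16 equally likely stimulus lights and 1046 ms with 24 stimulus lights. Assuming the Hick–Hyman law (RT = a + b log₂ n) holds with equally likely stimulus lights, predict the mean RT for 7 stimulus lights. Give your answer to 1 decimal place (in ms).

769.5 ms

Fit slope and intercept:
  b = (1046 − 955) / (log₂ 24 − log₂ 16) = 91 / (4.5850 − 4) = 155.566 ms/bit
  a = 955 − 155.566 × 4 = 332.738 ms
Then RT(7) = 332.738 + 155.566 × log₂ 7 = 332.738 + 155.566 × 2.8074 ≈ 769.466 ms.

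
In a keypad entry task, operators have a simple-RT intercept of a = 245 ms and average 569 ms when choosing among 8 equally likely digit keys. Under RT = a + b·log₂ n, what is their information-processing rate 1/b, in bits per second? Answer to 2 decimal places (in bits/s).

9.26 bits/s

b = (569 − 245)/log₂ 8 = 324/3 = 108.000 ms per bit = 0.10800 s/bit; the reciprocal is 9.259 bits/s.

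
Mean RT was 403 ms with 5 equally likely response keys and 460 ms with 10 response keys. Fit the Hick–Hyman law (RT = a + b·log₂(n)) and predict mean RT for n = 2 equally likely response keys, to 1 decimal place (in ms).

327.7 ms

Fit slope and intercept:
  b = (460 − 403) / (log₂ 10 − log₂ 5) = 57 / (3.3219 − 2.3219) = 57.000 ms/bit
  a = 403 − 57.000 × 2.3219 = 270.650 ms
Then RT(2) = 270.650 + 57.000 × log₂ 2 = 270.650 + 57.000 × 1 ≈ 327.650 ms.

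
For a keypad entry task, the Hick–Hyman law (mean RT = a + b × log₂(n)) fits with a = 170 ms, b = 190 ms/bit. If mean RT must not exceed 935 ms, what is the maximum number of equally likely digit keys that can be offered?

Set 170 + 190·log₂ n ≤ 935 → log₂ n ≤ (935 − 170)/190 = 4.0263.
So n ≤ 2^4.0263 = 16.295; the largest integer n is 16.

16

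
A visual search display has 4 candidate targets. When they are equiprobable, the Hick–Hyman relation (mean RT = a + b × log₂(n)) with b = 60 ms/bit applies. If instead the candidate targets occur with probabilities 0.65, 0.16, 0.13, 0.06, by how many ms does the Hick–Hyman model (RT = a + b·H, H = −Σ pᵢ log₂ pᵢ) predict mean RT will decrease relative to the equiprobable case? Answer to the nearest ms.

33 ms

Equiprobable entropy H₀ = log₂ 4 = 2.0000 bits.
Skewed entropy H = −Σ pᵢ log₂ pᵢ = 1.4532 bits.
ΔRT = b·(H₀ − H) = 60 × 0.5468 = 32.81 ms.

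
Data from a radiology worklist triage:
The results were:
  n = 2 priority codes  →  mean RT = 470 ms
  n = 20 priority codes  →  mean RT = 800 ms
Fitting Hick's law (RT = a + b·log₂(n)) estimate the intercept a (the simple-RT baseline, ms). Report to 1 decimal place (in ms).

370.7 ms

The slope on a log₂ axis is (800 − 470) / (4.3219 − 1) = 99.340 ms/bit.
a = RT₁ − b·log₂ n₁ = 470 − 99.340 × 1 = 370.660 ms.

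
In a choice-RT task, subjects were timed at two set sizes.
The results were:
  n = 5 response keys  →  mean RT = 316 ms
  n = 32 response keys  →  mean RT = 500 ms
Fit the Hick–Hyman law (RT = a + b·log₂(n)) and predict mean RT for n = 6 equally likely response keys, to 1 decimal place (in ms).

334.1 ms

Fit slope and intercept:
  b = (500 − 316) / (log₂ 32 − log₂ 5) = 184 / (5 − 2.3219) = 68.706 ms/bit
  a = 316 − 68.706 × 2.3219 = 156.469 ms
Then RT(6) = 156.469 + 68.706 × log₂ 6 = 156.469 + 68.706 × 2.5850 ≈ 334.072 ms.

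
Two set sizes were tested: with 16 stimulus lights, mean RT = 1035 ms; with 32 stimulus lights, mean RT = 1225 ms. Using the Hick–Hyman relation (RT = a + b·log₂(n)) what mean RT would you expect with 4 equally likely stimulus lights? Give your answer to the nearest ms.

RT is linear in log₂ n, so two points fix the line:
  b = (1225 − 1035) / (log₂ 32 − log₂ 16) = 190 / (5 − 4) = 190 ms/bit
  a = 1035 − 190 × 4 = 275 ms
Then RT(4) = 275 + 190 × log₂ 4 = 275 + 190 × 2 ≈ 655.000 ms.

655 ms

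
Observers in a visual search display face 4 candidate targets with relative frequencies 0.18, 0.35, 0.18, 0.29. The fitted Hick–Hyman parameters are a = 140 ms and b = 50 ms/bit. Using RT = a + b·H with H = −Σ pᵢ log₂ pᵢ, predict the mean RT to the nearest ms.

237 ms

Entropy contributions −pᵢ log₂ pᵢ: 0.4453, 0.5301, 0.4453, 0.5179; sum H = 1.9386 bits.
RT = a + bH = 140 + 50·1.9386 = 236.93 ms.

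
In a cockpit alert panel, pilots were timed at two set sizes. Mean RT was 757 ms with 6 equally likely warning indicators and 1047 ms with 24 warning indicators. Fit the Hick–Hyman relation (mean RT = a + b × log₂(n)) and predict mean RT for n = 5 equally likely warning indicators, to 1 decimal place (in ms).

Fit slope and intercept:
  b = (1047 − 757) / (log₂ 24 − log₂ 6) = 290 / (4.5850 − 2.5850) = 145.000 ms/bit
  a = 757 − 145.000 × 2.5850 = 382.180 ms
Then RT(5) = 382.180 + 145.000 × log₂ 5 = 382.180 + 145.000 × 2.3219 ≈ 718.860 ms.

718.9 ms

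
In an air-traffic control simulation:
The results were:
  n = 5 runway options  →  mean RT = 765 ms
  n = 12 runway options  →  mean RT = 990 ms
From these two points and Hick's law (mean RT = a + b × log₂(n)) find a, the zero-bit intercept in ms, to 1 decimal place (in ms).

b = (RT₂ − RT₁)/(log₂ n₂ − log₂ n₁) = (990 − 765)/(3.5850 − 2.3219) = 178.142 ms/bit.
a = RT₁ − b·log₂ n₁ = 765 − 178.142 × 2.3219 = 351.366 ms.

351.4 ms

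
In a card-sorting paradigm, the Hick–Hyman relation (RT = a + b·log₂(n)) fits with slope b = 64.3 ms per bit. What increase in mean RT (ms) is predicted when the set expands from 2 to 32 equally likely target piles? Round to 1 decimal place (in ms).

257.2 ms

The intercept a cancels: ΔRT = b·(log₂ n₂ − log₂ n₁) = b·log₂(n₂/n₁).
log₂(32) − log₂(2) = log₂(32/2) = log₂(16) = 4.
ΔRT = 64.3 × 4.0000 = 257.200 ms.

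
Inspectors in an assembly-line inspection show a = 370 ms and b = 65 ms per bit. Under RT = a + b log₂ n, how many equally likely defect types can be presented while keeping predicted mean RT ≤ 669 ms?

24

Set 370 + 65·log₂ n ≤ 669 → log₂ n ≤ (669 − 370)/65 = 4.6000.
So n ≤ 2^4.6000 = 24.251; the largest integer n is 24.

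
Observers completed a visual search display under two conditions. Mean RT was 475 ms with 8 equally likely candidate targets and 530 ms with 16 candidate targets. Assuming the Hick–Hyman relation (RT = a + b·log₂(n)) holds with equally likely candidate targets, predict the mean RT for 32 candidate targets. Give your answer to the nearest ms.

Fit slope and intercept:
  b = (530 − 475) / (log₂ 16 − log₂ 8) = 55 / (4 − 3) = 55 ms/bit
  a = 475 − 55 × 3 = 310 ms
Then RT(32) = 310 + 55 × log₂ 32 = 310 + 55 × 5 ≈ 585.000 ms.

585 ms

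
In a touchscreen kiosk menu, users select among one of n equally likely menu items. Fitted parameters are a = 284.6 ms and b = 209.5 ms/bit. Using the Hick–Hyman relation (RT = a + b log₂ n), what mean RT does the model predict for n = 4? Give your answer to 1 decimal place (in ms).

703.6 ms

log₂(4) = 2 bits, so RT = 284.6 + 209.5 × 2 ≈ 703.600 ms.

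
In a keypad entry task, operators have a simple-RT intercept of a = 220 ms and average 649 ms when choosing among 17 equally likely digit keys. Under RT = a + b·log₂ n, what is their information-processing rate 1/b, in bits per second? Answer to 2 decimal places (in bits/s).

9.53 bits/s

b = (649 − 220)/log₂ 17 = 429/4.0875 = 104.955 ms per bit = 0.10496 s/bit; the reciprocal is 9.528 bits/s.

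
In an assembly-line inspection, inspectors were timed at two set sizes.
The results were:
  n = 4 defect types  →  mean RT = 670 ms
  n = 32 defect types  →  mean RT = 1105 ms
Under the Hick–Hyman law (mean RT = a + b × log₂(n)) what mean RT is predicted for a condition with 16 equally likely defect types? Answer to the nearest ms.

RT is linear in log₂ n, so two points fix the line:
  b = (1105 − 670) / (log₂ 32 − log₂ 4) = 435 / (5 − 2) = 145 ms/bit
  a = 670 − 145 × 2 = 380 ms
Then RT(16) = 380 + 145 × log₂ 16 = 380 + 145 × 4 ≈ 960.000 ms.

960 ms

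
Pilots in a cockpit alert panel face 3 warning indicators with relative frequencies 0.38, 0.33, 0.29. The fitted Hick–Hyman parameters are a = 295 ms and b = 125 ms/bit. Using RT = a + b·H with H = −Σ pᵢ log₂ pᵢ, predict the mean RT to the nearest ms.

Entropy contributions −pᵢ log₂ pᵢ: 0.5305, 0.5278, 0.5179; sum H = 1.5762 bits.
RT = a + bH = 295 + 125·1.5762 = 492.02 ms.

492 ms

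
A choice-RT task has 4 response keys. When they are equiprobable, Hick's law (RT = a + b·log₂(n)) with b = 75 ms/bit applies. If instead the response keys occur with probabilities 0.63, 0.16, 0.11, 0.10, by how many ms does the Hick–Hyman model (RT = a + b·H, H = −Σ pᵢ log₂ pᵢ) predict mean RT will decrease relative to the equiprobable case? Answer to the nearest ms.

36 ms

Equiprobable entropy H₀ = log₂ 4 = 2.0000 bits.
Skewed entropy H = −Σ pᵢ log₂ pᵢ = 1.5254 bits.
ΔRT = b·(H₀ − H) = 75 × 0.4746 = 35.59 ms.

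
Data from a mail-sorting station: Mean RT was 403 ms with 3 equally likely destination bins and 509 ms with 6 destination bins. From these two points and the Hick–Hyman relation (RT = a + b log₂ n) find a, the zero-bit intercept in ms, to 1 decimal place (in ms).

b = (RT₂ − RT₁)/(log₂ n₂ − log₂ n₁) = (509 − 403)/(2.5850 − 1.5850) = 106.000 ms/bit.
Intercept: a = 403 − 106.000·log₂(3) = 234.994 ms.

235.0 ms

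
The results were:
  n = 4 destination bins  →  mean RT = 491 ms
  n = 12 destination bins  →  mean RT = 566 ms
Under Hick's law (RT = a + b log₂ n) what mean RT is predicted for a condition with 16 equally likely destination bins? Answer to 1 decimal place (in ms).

With log₂ n on the abscissa the relation is linear; from the two conditions:
  b = (566 − 491) / (log₂ 12 − log₂ 4) = 75 / (3.5850 − 2) = 47.320 ms/bit
  a = 491 − 47.320 × 2 = 396.361 ms
Then RT(16) = 396.361 + 47.320 × log₂ 16 = 396.361 + 47.320 × 4 ≈ 585.639 ms.

585.6 ms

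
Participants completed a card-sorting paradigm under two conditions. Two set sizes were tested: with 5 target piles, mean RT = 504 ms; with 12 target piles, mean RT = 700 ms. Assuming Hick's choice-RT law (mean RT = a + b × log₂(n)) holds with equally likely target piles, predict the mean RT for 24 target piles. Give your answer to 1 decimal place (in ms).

855.2 ms

Fit slope and intercept:
  b = (700 − 504) / (log₂ 12 − log₂ 5) = 196 / (3.5850 − 2.3219) = 155.182 ms/bit
  a = 504 − 155.182 × 2.3219 = 143.679 ms
Then RT(24) = 143.679 + 155.182 × log₂ 24 = 143.679 + 155.182 × 4.5850 ≈ 855.182 ms.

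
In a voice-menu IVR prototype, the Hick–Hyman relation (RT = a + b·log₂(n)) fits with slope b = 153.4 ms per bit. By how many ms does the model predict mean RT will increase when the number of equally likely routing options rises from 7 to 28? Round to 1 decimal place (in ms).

ΔRT = (a + b log₂ n₂) − (a + b log₂ n₁) = b·(log₂ n₂ − log₂ n₁).
log₂(28) − log₂(7) = log₂(28/7) = log₂(4) = 2.
ΔRT = 153.4 × 2.0000 = 306.800 ms.

306.8 ms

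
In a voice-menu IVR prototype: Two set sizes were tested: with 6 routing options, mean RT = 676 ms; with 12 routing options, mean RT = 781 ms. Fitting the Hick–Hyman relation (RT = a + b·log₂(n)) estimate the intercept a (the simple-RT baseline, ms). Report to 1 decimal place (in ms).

404.6 ms

b = (RT₂ − RT₁)/(log₂ n₂ − log₂ n₁) = (781 − 676)/(3.5850 − 2.5850) = 105.000 ms/bit.
a = RT₁ − b·log₂ n₁ = 676 − 105.000 × 2.5850 = 404.579 ms.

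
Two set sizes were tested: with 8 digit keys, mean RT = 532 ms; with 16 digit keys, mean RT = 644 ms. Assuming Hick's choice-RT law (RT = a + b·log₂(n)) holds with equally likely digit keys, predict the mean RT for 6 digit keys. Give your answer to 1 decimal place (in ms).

Solve the two-equation system in a and b:
  b = (644 − 532) / (log₂ 16 − log₂ 8) = 112 / (4 − 3) = 112.000 ms/bit
  a = 532 − 112.000 × 3 = 196.000 ms
Then RT(6) = 196.000 + 112.000 × log₂ 6 = 196.000 + 112.000 × 2.5850 ≈ 485.516 ms.

485.5 ms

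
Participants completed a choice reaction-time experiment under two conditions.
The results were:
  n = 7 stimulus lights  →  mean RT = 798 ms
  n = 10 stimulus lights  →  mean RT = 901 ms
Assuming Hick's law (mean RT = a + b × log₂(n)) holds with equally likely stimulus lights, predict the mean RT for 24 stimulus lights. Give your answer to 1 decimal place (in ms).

1153.8 ms

RT is linear in log₂ n, so two points fix the line:
  b = (901 − 798) / (log₂ 10 − log₂ 7) = 103 / (3.3219 − 2.8074) = 200.166 ms/bit
  a = 798 − 200.166 × 2.8074 = 236.063 ms
Then RT(24) = 236.063 + 200.166 × log₂ 24 = 236.063 + 200.166 × 4.5850 ≈ 1153.816 ms.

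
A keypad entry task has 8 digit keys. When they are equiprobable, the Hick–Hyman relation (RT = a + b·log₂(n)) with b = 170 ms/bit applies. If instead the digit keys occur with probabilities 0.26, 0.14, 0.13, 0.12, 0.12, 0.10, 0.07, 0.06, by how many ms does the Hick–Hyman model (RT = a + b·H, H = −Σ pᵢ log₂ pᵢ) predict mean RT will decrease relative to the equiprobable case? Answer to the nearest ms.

The RT saving is b·ΔH. Equiprobable H₀ = log₂(8) = 3.0000 bits; with the given probabilities H = 2.8635 bits.
b·(H₀ − H) = 170 × (3.0000 − 2.8635) = 23.21 ms.

23 ms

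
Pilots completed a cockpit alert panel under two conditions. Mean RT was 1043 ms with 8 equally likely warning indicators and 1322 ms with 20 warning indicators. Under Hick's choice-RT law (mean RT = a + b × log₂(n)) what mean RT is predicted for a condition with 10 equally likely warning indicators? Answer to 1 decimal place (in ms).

1110.9 ms

Fit slope and intercept:
  b = (1322 − 1043) / (log₂ 20 − log₂ 8) = 279 / (4.3219 − 3) = 211.055 ms/bit
  a = 1043 − 211.055 × 3 = 409.834 ms
Then RT(10) = 409.834 + 211.055 × log₂ 10 = 409.834 + 211.055 × 3.3219 ≈ 1110.945 ms.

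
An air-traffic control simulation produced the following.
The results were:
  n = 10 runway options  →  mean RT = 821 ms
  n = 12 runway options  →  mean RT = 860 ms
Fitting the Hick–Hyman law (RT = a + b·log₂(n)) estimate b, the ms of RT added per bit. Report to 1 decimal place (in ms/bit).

The slope on a log₂ axis is (860 − 821) / (3.5850 − 3.3219) = 148.270 ms/bit.

148.3 ms/bit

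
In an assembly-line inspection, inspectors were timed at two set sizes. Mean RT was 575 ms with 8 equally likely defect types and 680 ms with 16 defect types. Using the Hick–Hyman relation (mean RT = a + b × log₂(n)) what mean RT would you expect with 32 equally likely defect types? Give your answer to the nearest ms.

785 ms

RT is linear in log₂ n, so two points fix the line:
  b = (680 − 575) / (log₂ 16 − log₂ 8) = 105 / (4 − 3) = 105 ms/bit
  a = 575 − 105 × 3 = 260 ms
Then RT(32) = 260 + 105 × log₂ 32 = 260 + 105 × 5 ≈ 785.000 ms.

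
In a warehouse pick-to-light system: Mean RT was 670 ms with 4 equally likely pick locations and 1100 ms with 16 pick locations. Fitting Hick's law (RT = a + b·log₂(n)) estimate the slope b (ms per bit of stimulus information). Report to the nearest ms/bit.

215 ms/bit

Slope: b = (1100 − 670) / (log₂ 16 − log₂ 4) = 430/2.0000 = 215 ms/bit.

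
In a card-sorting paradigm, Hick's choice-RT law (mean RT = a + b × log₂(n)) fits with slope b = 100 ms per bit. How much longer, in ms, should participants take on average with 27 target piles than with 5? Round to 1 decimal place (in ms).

The intercept a cancels: ΔRT = b·(log₂ n₂ − log₂ n₁) = b·log₂(n₂/n₁).
log₂(27) − log₂(5) = 4.7549 − 2.3219 = 2.4330.
ΔRT = 100 × 2.4330 = 243.296 ms.

243.3 ms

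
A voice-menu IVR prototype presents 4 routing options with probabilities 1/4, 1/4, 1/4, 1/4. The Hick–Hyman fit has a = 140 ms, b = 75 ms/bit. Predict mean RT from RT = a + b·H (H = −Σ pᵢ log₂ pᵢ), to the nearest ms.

Each term −pᵢ log₂ pᵢ: 0.25·2 + 0.25·2 + 0.25·2 + 0.25·2; summed, H = 2.000 bits.
Mean RT = a + bH = 140 + 75·2.000 = 290.00 ms.

290 ms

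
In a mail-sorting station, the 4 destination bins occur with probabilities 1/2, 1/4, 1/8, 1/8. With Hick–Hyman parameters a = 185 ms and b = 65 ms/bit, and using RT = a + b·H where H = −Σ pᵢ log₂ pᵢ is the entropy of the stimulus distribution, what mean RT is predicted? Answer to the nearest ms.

Each term −pᵢ log₂ pᵢ: 0.5·1 + 0.25·2 + 0.125·3 + 0.125·3; summed, H = 1.750 bits.
Mean RT = a + bH = 185 + 65·1.750 = 298.75 ms.

299 ms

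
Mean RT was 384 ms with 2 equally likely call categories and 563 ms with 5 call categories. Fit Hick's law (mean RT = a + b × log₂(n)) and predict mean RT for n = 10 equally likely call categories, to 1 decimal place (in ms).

698.4 ms

Solve the two-equation system in a and b:
  b = (563 − 384) / (log₂ 5 − log₂ 2) = 179 / (2.3219 − 1) = 135.408 ms/bit
  a = 384 − 135.408 × 1 = 248.592 ms
Then RT(10) = 248.592 + 135.408 × log₂ 10 = 248.592 + 135.408 × 3.3219 ≈ 698.408 ms.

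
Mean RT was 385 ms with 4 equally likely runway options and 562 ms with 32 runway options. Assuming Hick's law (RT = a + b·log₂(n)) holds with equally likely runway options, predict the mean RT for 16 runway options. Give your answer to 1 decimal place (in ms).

Solve the two-equation system in a and b:
  b = (562 − 385) / (log₂ 32 − log₂ 4) = 177 / (5 − 2) = 59.000 ms/bit
  a = 385 − 59.000 × 2 = 267.000 ms
Then RT(16) = 267.000 + 59.000 × log₂ 16 = 267.000 + 59.000 × 4 ≈ 503.000 ms.

503.0 ms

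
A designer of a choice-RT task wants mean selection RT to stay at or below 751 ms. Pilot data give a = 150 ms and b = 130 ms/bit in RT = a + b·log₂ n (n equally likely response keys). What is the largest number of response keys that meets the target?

24

130·log₂ n ≤ 751 − 150 = 601, giving log₂ n ≤ 4.6231 and n ≤ 24.643. The largest whole number is 24.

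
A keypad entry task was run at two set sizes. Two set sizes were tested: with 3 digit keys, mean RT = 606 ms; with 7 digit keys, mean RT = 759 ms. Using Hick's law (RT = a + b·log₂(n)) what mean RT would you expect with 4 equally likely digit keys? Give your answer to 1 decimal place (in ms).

With log₂ n on the abscissa the relation is linear; from the two conditions:
  b = (759 − 606) / (log₂ 7 − log₂ 3) = 153 / (2.8074 − 1.5850) = 125.164 ms/bit
  a = 606 − 125.164 × 1.5850 = 407.619 ms
Then RT(4) = 407.619 + 125.164 × log₂ 4 = 407.619 + 125.164 × 2 ≈ 657.948 ms.

657.9 ms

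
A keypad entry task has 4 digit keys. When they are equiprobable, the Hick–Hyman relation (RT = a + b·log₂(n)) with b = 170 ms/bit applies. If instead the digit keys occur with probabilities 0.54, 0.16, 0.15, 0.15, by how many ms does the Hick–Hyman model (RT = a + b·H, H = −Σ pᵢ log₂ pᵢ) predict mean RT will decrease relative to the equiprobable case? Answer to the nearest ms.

The RT saving is b·ΔH. Equiprobable H₀ = log₂(4) = 2.0000 bits; with the given probabilities H = 1.7241 bits.
b·(H₀ − H) = 170 × (2.0000 − 1.7241) = 46.89 ms.

47 ms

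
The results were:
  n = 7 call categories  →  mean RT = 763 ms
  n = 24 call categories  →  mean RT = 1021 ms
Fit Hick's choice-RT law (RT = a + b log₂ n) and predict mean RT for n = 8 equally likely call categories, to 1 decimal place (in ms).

Solve the two-equation system in a and b:
  b = (1021 − 763) / (log₂ 24 − log₂ 7) = 258 / (4.5850 − 2.8074) = 145.139 ms/bit
  a = 763 − 145.139 × 2.8074 = 355.544 ms
Then RT(8) = 355.544 + 145.139 × log₂ 8 = 355.544 + 145.139 × 3 ≈ 790.960 ms.

791.0 ms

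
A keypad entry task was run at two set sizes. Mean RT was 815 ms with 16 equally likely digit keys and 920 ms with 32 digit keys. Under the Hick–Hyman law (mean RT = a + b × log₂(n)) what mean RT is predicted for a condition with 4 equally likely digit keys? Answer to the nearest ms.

605 ms

Fit slope and intercept:
  b = (920 − 815) / (log₂ 32 − log₂ 16) = 105 / (5 − 4) = 105 ms/bit
  a = 815 − 105 × 4 = 395 ms
Then RT(4) = 395 + 105 × log₂ 4 = 395 + 105 × 2 ≈ 605.000 ms.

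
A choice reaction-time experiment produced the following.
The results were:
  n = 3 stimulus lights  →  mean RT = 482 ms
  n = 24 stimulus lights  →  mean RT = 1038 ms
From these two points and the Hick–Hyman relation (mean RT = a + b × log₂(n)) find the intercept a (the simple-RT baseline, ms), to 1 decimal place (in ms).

188.3 ms

b = (RT₂ − RT₁)/(log₂ n₂ − log₂ n₁) = (1038 − 482)/(4.5850 − 1.5850) = 185.333 ms/bit.
a = RT₁ − b·log₂ n₁ = 482 − 185.333 × 1.5850 = 188.254 ms.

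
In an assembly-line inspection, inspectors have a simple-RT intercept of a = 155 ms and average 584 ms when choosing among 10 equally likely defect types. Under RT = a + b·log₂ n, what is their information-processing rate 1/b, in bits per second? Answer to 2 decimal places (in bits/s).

7.74 bits/s

b = (584 − 155)/log₂ 10 = 429/3.3219 = 129.142 ms per bit = 0.12914 s/bit; the reciprocal is 7.743 bits/s.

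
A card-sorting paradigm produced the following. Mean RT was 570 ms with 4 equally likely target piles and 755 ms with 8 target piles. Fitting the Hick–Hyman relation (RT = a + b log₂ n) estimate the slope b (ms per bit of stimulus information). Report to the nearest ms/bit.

b = (RT₂ − RT₁)/(log₂ n₂ − log₂ n₁) = (755 − 570)/(3 − 2) = 185 ms/bit.

185 ms/bit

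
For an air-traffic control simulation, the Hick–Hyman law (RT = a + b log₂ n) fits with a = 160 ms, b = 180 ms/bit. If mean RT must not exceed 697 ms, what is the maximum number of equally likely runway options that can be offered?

Information budget: (697 − 160)/180 = 2.9833 bits, so n ≤ 2^2.9833 = 7.908 → at most 7.

7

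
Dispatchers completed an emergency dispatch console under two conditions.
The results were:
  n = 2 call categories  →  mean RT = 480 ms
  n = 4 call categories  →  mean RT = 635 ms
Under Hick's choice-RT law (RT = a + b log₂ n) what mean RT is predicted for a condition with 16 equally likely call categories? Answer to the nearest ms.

945 ms

With log₂ n on the abscissa the relation is linear; from the two conditions:
  b = (635 − 480) / (log₂ 4 − log₂ 2) = 155 / (2 − 1) = 155 ms/bit
  a = 480 − 155 × 1 = 325 ms
Then RT(16) = 325 + 155 × log₂ 16 = 325 + 155 × 4 ≈ 945.000 ms.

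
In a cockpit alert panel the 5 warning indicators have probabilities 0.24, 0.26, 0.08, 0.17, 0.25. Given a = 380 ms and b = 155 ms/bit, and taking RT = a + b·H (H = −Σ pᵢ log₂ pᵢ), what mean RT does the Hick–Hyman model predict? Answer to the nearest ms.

725 ms

Entropy contributions −pᵢ log₂ pᵢ: 0.4941, 0.5053, 0.2915, 0.4346, 0.5000; sum H = 2.2255 bits.
RT = a + bH = 380 + 155·2.2255 = 724.96 ms.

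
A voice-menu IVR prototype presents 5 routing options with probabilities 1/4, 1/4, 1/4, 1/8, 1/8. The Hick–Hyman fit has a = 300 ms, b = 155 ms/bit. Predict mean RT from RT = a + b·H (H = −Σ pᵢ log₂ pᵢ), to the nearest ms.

H = −Σ pᵢ log₂ pᵢ = 0.25·2 + 0.25·2 + 0.25·2 + 0.125·3 + 0.125·3 = 2.250 bits.
RT = 300 + 155 × 2.250 = 648.75 ms.

649 ms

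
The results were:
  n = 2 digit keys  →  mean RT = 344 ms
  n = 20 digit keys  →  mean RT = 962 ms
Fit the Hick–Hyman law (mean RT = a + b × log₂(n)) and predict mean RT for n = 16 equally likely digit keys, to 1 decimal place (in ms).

With log₂ n on the abscissa the relation is linear; from the two conditions:
  b = (962 − 344) / (log₂ 20 − log₂ 2) = 618 / (4.3219 − 1) = 186.037 ms/bit
  a = 344 − 186.037 × 1 = 157.963 ms
Then RT(16) = 157.963 + 186.037 × log₂ 16 = 157.963 + 186.037 × 4 ≈ 902.110 ms.

902.1 ms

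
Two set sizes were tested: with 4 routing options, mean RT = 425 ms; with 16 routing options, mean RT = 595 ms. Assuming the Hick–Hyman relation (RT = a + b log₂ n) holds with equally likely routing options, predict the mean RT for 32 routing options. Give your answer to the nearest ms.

Solve the two-equation system in a and b:
  b = (595 − 425) / (log₂ 16 − log₂ 4) = 170 / (4 − 2) = 85 ms/bit
  a = 425 − 85 × 2 = 255 ms
Then RT(32) = 255 + 85 × log₂ 32 = 255 + 85 × 5 ≈ 680.000 ms.

680 ms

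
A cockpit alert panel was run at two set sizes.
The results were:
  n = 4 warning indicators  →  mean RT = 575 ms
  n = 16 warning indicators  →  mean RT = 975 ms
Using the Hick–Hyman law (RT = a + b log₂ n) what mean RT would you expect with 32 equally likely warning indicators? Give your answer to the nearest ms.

1175 ms

Fit slope and intercept:
  b = (975 − 575) / (log₂ 16 − log₂ 4) = 400 / (4 − 2) = 200 ms/bit
  a = 575 − 200 × 2 = 175 ms
Then RT(32) = 175 + 200 × log₂ 32 = 175 + 200 × 5 ≈ 1175.000 ms.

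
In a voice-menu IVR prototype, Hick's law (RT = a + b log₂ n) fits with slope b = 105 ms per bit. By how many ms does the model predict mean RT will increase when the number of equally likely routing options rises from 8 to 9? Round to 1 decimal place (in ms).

17.8 ms

Only the slope matters, since a is common to both: ΔRT = b·log₂(n₂/n₁).
log₂(9) − log₂(8) = 3.1699 − 3 = 0.1699.
ΔRT = 105 × 0.1699 = 17.842 ms.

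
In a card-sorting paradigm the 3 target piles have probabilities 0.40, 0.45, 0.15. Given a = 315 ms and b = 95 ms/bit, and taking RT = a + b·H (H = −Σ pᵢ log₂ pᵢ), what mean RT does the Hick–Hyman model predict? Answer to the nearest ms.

453 ms

Entropy contributions −pᵢ log₂ pᵢ: 0.5288, 0.5184, 0.4105; sum H = 1.4577 bits.
RT = a + bH = 315 + 95·1.4577 = 453.48 ms.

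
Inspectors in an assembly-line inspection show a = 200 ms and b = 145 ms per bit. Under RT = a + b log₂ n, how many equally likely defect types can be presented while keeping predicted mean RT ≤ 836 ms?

Information budget: (836 − 200)/145 = 4.3862 bits, so n ≤ 2^4.3862 = 20.911 → at most 20.

20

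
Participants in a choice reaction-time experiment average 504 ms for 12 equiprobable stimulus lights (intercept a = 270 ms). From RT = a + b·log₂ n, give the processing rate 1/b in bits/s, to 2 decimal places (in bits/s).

15.32 bits/s

b = (504 − 270)/log₂ 12 = 234/3.5850 = 65.273 ms per bit = 0.06527 s/bit; the reciprocal is 15.320 bits/s.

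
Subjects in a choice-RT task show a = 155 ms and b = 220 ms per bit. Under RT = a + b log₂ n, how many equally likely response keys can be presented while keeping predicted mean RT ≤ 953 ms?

Set 155 + 220·log₂ n ≤ 953 → log₂ n ≤ (953 − 155)/220 = 3.6273.
So n ≤ 2^3.6273 = 12.357; the largest integer n is 12.

12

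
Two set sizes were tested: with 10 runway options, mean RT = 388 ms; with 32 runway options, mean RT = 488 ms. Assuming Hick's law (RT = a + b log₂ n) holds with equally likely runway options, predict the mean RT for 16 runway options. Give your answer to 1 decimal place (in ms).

428.4 ms

RT is linear in log₂ n, so two points fix the line:
  b = (488 − 388) / (log₂ 32 − log₂ 10) = 100 / (5 − 3.3219) = 59.592 ms/bit
  a = 388 − 59.592 × 3.3219 = 190.039 ms
Then RT(16) = 190.039 + 59.592 × log₂ 16 = 190.039 + 59.592 × 4 ≈ 428.408 ms.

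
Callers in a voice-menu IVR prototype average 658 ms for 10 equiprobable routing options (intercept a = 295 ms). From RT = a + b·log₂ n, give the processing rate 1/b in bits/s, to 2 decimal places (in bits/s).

Choice component = 658 − 295 = 363 ms over log₂(10) = 3.3219 bits.
b = 363 / 3.3219 = 109.274 ms/bit, so 1/b = 9.151 bits/s.

9.15 bits/s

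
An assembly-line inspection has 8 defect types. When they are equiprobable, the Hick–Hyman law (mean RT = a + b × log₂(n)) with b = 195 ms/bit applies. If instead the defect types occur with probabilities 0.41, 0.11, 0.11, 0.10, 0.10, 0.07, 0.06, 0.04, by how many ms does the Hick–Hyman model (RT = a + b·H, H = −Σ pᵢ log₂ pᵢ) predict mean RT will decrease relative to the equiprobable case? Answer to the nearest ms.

Equiprobable entropy H₀ = log₂ 8 = 3.0000 bits.
Skewed entropy H = −Σ pᵢ log₂ pᵢ = 2.5902 bits.
ΔRT = b·(H₀ − H) = 195 × 0.4098 = 79.91 ms.

80 ms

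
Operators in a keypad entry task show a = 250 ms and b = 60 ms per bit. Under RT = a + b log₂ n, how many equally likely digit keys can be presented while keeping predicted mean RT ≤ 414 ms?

60·log₂ n ≤ 414 − 250 = 164, giving log₂ n ≤ 2.7333 and n ≤ 6.650. The largest whole number is 6.

6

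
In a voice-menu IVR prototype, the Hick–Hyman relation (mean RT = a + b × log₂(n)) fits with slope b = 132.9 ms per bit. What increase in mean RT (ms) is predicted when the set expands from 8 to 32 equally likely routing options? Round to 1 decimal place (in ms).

The intercept a cancels: ΔRT = b·(log₂ n₂ − log₂ n₁) = b·log₂(n₂/n₁).
log₂(32) − log₂(8) = log₂(32/8) = log₂(4) = 2.
ΔRT = 132.9 × 2.0000 = 265.800 ms.

265.8 ms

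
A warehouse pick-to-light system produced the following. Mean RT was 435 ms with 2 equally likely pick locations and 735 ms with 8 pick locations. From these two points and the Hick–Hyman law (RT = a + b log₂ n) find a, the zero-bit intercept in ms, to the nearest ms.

285 ms

The slope on a log₂ axis is (735 − 435) / (3 − 1) = 150 ms/bit.
a = RT₁ − b·log₂ n₁ = 435 − 150 × 1 = 285.000 ms.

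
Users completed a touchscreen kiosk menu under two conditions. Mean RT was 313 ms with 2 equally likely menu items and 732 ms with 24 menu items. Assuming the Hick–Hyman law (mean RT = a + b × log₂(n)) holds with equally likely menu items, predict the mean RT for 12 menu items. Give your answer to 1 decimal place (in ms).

615.1 ms

RT is linear in log₂ n, so two points fix the line:
  b = (732 − 313) / (log₂ 24 − log₂ 2) = 419 / (4.5850 − 1) = 116.877 ms/bit
  a = 313 − 116.877 × 1 = 196.123 ms
Then RT(12) = 196.123 + 116.877 × log₂ 12 = 196.123 + 116.877 × 3.5850 ≈ 615.123 ms.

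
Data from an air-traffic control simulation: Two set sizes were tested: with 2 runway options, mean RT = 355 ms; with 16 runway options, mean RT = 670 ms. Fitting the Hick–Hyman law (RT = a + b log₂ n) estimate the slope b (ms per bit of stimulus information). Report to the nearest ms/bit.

105 ms/bit

Slope: b = (670 − 355) / (log₂ 16 − log₂ 2) = 315/3.0000 = 105 ms/bit.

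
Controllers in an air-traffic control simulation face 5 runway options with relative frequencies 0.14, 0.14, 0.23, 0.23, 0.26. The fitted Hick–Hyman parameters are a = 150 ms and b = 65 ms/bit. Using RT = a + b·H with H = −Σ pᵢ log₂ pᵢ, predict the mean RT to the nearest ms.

298 ms

H = 0.14·log₂(1/0.14) + 0.14·log₂(1/0.14) + 0.23·log₂(1/0.23) + 0.23·log₂(1/0.23) + 0.26·log₂(1/0.26) = 2.2748 bits.
RT = 150 + 65 × 2.2748 = 297.86 ms.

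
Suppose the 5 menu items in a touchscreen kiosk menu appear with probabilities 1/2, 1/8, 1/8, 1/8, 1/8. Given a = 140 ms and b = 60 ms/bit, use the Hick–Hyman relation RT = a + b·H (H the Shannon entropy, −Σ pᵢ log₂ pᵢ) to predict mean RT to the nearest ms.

260 ms

H = −Σ pᵢ log₂ pᵢ = 0.5·1 + 0.125·3 + 0.125·3 + 0.125·3 + 0.125·3 = 2.000 bits.
RT = 140 + 60 × 2.000 = 260.00 ms.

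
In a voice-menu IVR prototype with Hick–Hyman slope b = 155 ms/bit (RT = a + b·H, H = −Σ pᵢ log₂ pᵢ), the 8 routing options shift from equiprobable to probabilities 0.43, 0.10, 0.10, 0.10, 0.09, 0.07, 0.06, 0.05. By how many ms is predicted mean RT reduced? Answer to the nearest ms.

68 ms

Equiprobable entropy H₀ = log₂ 8 = 3.0000 bits.
Skewed entropy H = −Σ pᵢ log₂ pᵢ = 2.5610 bits.
ΔRT = b·(H₀ − H) = 155 × 0.4390 = 68.05 ms.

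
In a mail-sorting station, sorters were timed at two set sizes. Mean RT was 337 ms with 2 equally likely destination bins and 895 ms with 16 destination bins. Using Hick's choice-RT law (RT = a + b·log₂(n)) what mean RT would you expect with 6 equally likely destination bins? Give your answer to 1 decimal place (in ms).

631.8 ms

With log₂ n on the abscissa the relation is linear; from the two conditions:
  b = (895 − 337) / (log₂ 16 − log₂ 2) = 558 / (4 − 1) = 186.000 ms/bit
  a = 337 − 186.000 × 1 = 151.000 ms
Then RT(6) = 151.000 + 186.000 × log₂ 6 = 151.000 + 186.000 × 2.5850 ≈ 631.803 ms.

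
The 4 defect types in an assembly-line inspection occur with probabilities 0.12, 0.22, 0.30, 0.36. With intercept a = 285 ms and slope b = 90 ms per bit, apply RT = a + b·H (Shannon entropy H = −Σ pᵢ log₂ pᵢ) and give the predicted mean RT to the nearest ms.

Entropy contributions −pᵢ log₂ pᵢ: 0.3671, 0.4806, 0.5211, 0.5306; sum H = 1.8993 bits.
RT = a + bH = 285 + 90·1.8993 = 455.94 ms.

456 ms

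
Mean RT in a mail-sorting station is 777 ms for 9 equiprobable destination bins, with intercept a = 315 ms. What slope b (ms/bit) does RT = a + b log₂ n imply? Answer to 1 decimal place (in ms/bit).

145.7 ms/bit

log₂(9) = 3.1699 bits.
b = (RT − a)/log₂ n = (777 − 315) / 3.1699 = 145.745 ms/bit.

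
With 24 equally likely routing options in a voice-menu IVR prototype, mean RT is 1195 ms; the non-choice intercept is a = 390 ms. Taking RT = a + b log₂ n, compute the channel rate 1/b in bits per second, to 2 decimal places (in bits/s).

b = (1195 − 390)/log₂ 24 = 805/4.5850 = 175.574 ms per bit = 0.17557 s/bit; the reciprocal is 5.696 bits/s.

5.70 bits/s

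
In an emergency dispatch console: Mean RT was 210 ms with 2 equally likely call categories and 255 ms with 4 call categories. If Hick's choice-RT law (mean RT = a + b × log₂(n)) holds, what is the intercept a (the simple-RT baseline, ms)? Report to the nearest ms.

The slope on a log₂ axis is (255 − 210) / (2 − 1) = 45 ms/bit.
a = RT₁ − b·log₂ n₁ = 210 − 45 × 1 = 165.000 ms.

165 ms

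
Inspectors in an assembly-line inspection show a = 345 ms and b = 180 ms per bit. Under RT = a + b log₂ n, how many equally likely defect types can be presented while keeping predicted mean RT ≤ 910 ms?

8

Set 345 + 180·log₂ n ≤ 910 → log₂ n ≤ (910 − 345)/180 = 3.1389.
So n ≤ 2^3.1389 = 8.808; the largest integer n is 8.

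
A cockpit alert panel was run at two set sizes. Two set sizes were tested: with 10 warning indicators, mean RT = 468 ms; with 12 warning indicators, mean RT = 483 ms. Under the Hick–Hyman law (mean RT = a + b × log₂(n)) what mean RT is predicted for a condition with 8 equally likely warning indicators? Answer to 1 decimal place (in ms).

449.6 ms

RT is linear in log₂ n, so two points fix the line:
  b = (483 − 468) / (log₂ 12 − log₂ 10) = 15 / (3.5850 − 3.3219) = 57.027 ms/bit
  a = 468 − 57.027 × 3.3219 = 278.561 ms
Then RT(8) = 278.561 + 57.027 × log₂ 8 = 278.561 + 57.027 × 3 ≈ 449.641 ms.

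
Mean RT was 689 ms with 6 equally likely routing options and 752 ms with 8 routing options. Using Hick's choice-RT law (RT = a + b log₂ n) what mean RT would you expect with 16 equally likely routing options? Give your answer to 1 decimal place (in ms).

With log₂ n on the abscissa the relation is linear; from the two conditions:
  b = (752 − 689) / (log₂ 8 − log₂ 6) = 63 / (3 − 2.5850) = 151.794 ms/bit
  a = 689 − 151.794 × 2.5850 = 296.619 ms
Then RT(16) = 296.619 + 151.794 × log₂ 16 = 296.619 + 151.794 × 4 ≈ 903.794 ms.

903.8 ms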